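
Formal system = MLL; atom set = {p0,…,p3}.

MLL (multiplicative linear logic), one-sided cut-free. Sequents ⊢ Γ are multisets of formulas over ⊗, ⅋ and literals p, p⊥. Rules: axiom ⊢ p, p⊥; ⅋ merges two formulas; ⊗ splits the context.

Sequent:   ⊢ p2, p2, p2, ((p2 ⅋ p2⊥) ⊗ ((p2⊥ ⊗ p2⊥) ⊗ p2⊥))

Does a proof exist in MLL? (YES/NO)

Derivation trace:
[⊗]  ⊢ p2, p2, p2, ((p2 ⅋ p2⊥) ⊗ ((p2⊥ ⊗ p2⊥) ⊗ p2⊥))
  [⅋]  ⊢ (p2 ⅋ p2⊥)
    [Ax]  ⊢ p2, p2⊥
  [⊗]  ⊢ p2, p2, p2, ((p2⊥ ⊗ p2⊥) ⊗ p2⊥)
    [⊗]  ⊢ p2, p2, (p2⊥ ⊗ p2⊥)
      [Ax]  ⊢ p2, p2⊥
      [Ax]  ⊢ p2, p2⊥
    [Ax]  ⊢ p2, p2⊥

Result: YES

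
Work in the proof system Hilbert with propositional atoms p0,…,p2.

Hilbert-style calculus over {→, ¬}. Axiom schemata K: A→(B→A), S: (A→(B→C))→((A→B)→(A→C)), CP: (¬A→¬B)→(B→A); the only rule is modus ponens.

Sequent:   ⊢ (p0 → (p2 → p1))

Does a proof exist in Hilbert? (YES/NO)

Enumerate valuations to refute Γ ⊢ Δ:
  v=000: Γ:[] Δ:[(p0 → (p2 → p1))=T] refutes=False
  v=001: Γ:[] Δ:[(p0 → (p2 → p1))=T] refutes=False
  v=010: Γ:[] Δ:[(p0 → (p2 → p1))=T] refutes=False
  v=011: Γ:[] Δ:[(p0 → (p2 → p1))=T] refutes=False
  v=100: Γ:[] Δ:[(p0 → (p2 → p1))=T] refutes=False
  v=101: Γ:[] Δ:[(p0 → (p2 → p1))=F] refutes=True  ← countermodel

Result: NO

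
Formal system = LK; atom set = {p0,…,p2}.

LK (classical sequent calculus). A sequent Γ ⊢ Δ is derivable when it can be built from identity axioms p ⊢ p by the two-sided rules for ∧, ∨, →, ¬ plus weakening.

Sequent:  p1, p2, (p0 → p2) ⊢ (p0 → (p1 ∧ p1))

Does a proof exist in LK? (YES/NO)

Derivation trace:
[→R] p1, p2, (p0 → p2) ⊢ (p0 → (p1 ∧ p1))
  [∧R] p1, p2, (p0 → p2), p0 ⊢ (p1 ∧ p1)
    [WL] p1, p2 ⊢ p1
      [Ax] p1 ⊢ p1
    [→L] p1, p0, (p0 → p2) ⊢ p1
      [Ax] p0 ⊢ p0
      [WL] p1, p2 ⊢ p1
        [Ax] p1 ⊢ p1

Result: YES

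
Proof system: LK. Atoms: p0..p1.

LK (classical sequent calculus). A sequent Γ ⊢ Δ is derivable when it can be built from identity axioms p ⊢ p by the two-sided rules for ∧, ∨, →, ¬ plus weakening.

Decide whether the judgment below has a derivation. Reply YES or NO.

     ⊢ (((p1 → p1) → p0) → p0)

Derivation trace:
[→R]  ⊢ (((p1 → p1) → p0) → p0)
  [→L] ((p1 → p1) → p0) ⊢ p0
    [→R]  ⊢ (p1 → p1)
      [Ax] p1 ⊢ p1
    [Ax] p0 ⊢ p0

Result: YES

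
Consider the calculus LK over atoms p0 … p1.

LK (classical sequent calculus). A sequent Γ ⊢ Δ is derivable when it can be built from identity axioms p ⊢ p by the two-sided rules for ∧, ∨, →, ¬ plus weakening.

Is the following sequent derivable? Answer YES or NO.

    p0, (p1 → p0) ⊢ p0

Derivation trace:
[→L] p0, (p1 → p0) ⊢ p0
  [WR] p0 ⊢ p0, p1
    [Ax] p0 ⊢ p0
  [Ax] p0 ⊢ p0

Result: YES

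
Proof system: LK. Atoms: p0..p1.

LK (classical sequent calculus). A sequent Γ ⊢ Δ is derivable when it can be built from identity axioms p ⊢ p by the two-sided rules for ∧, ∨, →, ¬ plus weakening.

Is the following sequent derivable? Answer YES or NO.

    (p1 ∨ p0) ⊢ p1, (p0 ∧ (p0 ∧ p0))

Proof tree:
[∨L] (p1 ∨ p0) ⊢ p1, (p0 ∧ (p0 ∧ p0))
  [Ax] p1 ⊢ p1
  [WR] p0 ⊢ (p0 ∧ (p0 ∧ p0)), p1
    [∧R] p0 ⊢ (p0 ∧ (p0 ∧ p0))
      [Ax] p0 ⊢ p0
      [∧R] p0 ⊢ (p0 ∧ p0)
        [Ax] p0 ⊢ p0
        [Ax] p0 ⊢ p0

Result: YES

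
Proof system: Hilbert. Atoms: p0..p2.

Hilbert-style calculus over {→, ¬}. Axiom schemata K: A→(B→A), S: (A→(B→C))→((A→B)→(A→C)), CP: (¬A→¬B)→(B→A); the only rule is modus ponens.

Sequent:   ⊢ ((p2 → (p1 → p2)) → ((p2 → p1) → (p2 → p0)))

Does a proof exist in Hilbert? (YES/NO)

Search for a countermodel by truth-table:
  v=000: Γ:[] Δ:[((p2 → (p1 → p2)) → ((p2 → p1) → (p2 → p0)))=T] refutes=False
  v=001: Γ:[] Δ:[((p2 → (p1 → p2)) → ((p2 → p1) → (p2 → p0)))=T] refutes=False
  v=010: Γ:[] Δ:[((p2 → (p1 → p2)) → ((p2 → p1) → (p2 → p0)))=T] refutes=False
  v=011: Γ:[] Δ:[((p2 → (p1 → p2)) → ((p2 → p1) → (p2 → p0)))=F] refutes=True  ← countermodel

Result: NO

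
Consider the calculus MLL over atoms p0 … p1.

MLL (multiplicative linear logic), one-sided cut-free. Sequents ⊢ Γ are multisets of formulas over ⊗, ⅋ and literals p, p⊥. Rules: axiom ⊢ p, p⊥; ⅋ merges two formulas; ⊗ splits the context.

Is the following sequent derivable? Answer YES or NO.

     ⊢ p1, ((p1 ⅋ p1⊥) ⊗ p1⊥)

Derivation trace:
[⊗]  ⊢ p1, ((p1 ⅋ p1⊥) ⊗ p1⊥)
  [⅋]  ⊢ (p1 ⅋ p1⊥)
    [Ax]  ⊢ p1, p1⊥
  [Ax]  ⊢ p1, p1⊥

Result: YES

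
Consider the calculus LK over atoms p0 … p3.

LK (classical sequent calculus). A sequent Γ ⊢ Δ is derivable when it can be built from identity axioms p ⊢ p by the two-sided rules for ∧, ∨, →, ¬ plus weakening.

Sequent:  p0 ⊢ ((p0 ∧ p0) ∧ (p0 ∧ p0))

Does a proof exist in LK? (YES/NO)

Derivation (root first):
[∧R] p0 ⊢ ((p0 ∧ p0) ∧ (p0 ∧ p0))
  [∧R] p0 ⊢ (p0 ∧ p0)
    [Ax] p0 ⊢ p0
    [Ax] p0 ⊢ p0
  [∧R] p0 ⊢ (p0 ∧ p0)
    [Ax] p0 ⊢ p0
    [Ax] p0 ⊢ p0

Result: YES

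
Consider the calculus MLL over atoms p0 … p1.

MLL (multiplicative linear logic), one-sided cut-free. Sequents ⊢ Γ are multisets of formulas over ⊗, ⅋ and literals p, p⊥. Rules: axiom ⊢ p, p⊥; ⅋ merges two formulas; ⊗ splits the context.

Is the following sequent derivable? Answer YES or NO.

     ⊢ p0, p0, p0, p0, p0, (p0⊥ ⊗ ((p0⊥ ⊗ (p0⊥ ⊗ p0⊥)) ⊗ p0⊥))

Proof tree:
[⊗]  ⊢ p0, p0, p0, p0, p0, (p0⊥ ⊗ ((p0⊥ ⊗ (p0⊥ ⊗ p0⊥)) ⊗ p0⊥))
  [Ax]  ⊢ p0, p0⊥
  [⊗]  ⊢ p0, p0, p0, p0, ((p0⊥ ⊗ (p0⊥ ⊗ p0⊥)) ⊗ p0⊥)
    [⊗]  ⊢ p0, p0, p0, (p0⊥ ⊗ (p0⊥ ⊗ p0⊥))
      [Ax]  ⊢ p0, p0⊥
      [⊗]  ⊢ p0, p0, (p0⊥ ⊗ p0⊥)
        [Ax]  ⊢ p0, p0⊥
        [Ax]  ⊢ p0, p0⊥
    [Ax]  ⊢ p0, p0⊥

Result: YES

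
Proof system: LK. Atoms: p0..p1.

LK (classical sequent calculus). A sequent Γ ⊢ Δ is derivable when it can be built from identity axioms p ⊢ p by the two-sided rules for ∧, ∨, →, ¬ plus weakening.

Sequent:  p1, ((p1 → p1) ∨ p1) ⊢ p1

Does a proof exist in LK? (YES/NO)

Derivation trace:
[∨L] p1, ((p1 → p1) ∨ p1) ⊢ p1
  [→L] p1, (p1 → p1) ⊢ p1
    [Ax] p1 ⊢ p1
    [Ax] p1 ⊢ p1
  [Ax] p1 ⊢ p1

Result: YES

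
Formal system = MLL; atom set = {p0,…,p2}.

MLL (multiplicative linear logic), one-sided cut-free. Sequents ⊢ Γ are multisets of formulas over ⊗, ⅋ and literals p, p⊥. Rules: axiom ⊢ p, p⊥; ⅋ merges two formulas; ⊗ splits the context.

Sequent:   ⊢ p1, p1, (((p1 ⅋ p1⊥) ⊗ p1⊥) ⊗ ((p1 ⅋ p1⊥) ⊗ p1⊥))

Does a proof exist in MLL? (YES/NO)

Derivation (root first):
[⊗]  ⊢ p1, p1, (((p1 ⅋ p1⊥) ⊗ p1⊥) ⊗ ((p1 ⅋ p1⊥) ⊗ p1⊥))
  [⊗]  ⊢ p1, ((p1 ⅋ p1⊥) ⊗ p1⊥)
    [⅋]  ⊢ (p1 ⅋ p1⊥)
      [Ax]  ⊢ p1, p1⊥
    [Ax]  ⊢ p1, p1⊥
  [⊗]  ⊢ p1, ((p1 ⅋ p1⊥) ⊗ p1⊥)
    [⅋]  ⊢ (p1 ⅋ p1⊥)
      [Ax]  ⊢ p1, p1⊥
    [Ax]  ⊢ p1, p1⊥

Result: YES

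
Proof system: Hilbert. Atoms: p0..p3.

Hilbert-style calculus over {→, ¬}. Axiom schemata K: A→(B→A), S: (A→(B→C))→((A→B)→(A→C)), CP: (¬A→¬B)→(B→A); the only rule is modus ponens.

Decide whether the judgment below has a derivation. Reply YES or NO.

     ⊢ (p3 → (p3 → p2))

Enumerate valuations to refute Γ ⊢ Δ:
  v=0000: Γ:[] Δ:[(p3 → (p3 → p2))=T] refutes=False
  v=0001: Γ:[] Δ:[(p3 → (p3 → p2))=F] refutes=True  ← countermodel

Result: NO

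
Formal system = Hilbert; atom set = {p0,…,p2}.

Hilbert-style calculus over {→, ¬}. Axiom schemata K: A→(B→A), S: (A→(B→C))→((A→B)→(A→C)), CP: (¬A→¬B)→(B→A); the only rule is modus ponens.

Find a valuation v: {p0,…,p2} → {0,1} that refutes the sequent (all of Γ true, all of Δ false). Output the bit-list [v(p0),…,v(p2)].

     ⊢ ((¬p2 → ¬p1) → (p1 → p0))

Search for a countermodel by truth-table:
  v=000: Γ:[] Δ:[((¬p2 → ¬p1) → (p1 → p0))=T] refutes=False
  v=001: Γ:[] Δ:[((¬p2 → ¬p1) → (p1 → p0))=T] refutes=False
  v=010: Γ:[] Δ:[((¬p2 → ¬p1) → (p1 → p0))=T] refutes=False
  v=011: Γ:[] Δ:[((¬p2 → ¬p1) → (p1 → p0))=F] refutes=True  ← countermodel

Result: [0, 1, 1]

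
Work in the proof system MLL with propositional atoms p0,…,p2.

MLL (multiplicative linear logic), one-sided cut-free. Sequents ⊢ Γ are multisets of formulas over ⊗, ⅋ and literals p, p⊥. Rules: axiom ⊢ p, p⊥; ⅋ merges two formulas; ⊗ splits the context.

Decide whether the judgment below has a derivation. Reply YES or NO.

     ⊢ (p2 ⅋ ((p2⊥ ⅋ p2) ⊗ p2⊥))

Derivation trace:
[⅋]  ⊢ (p2 ⅋ ((p2⊥ ⅋ p2) ⊗ p2⊥))
  [⊗]  ⊢ p2, ((p2⊥ ⅋ p2) ⊗ p2⊥)
    [⅋]  ⊢ (p2⊥ ⅋ p2)
      [Ax]  ⊢ p2, p2⊥
    [Ax]  ⊢ p2, p2⊥

Result: YES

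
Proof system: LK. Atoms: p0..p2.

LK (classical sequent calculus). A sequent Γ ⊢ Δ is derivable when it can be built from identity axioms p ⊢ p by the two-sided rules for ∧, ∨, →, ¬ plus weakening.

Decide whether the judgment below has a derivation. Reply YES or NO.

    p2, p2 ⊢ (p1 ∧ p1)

Enumerate valuations to refute Γ ⊢ Δ:
  v=000: Γ:[p2=F, p2=F] Δ:[(p1 ∧ p1)=F] refutes=False
  v=001: Γ:[p2=T, p2=T] Δ:[(p1 ∧ p1)=F] refutes=True  ← countermodel

Result: NO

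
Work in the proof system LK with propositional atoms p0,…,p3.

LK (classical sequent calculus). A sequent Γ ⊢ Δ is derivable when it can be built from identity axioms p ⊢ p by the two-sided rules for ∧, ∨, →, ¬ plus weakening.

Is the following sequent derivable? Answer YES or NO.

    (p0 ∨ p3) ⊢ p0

Enumerate valuations to refute Γ ⊢ Δ:
  v=0000: Γ:[(p0 ∨ p3)=F] Δ:[p0=F] refutes=False
  v=0001: Γ:[(p0 ∨ p3)=T] Δ:[p0=F] refutes=True  ← countermodel

Result: NO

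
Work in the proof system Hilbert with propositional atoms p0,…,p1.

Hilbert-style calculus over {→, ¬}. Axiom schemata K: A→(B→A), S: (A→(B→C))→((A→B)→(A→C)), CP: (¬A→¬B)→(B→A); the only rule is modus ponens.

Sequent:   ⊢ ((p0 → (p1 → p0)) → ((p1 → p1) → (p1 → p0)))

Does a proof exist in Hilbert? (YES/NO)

Truth-table refutation:
  v=00: Γ:[] Δ:[((p0 → (p1 → p0)) → ((p1 → p1) → (p1 → p0)))=T] refutes=False
  v=01: Γ:[] Δ:[((p0 → (p1 → p0)) → ((p1 → p1) → (p1 → p0)))=F] refutes=True  ← countermodel

Result: NO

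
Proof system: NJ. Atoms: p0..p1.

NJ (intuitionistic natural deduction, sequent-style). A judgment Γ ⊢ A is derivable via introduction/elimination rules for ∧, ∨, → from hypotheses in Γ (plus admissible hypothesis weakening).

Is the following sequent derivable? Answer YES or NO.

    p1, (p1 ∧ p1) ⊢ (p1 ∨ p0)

Derivation trace:
[∨I₁] p1, (p1 ∧ p1) ⊢ (p1 ∨ p0)
  [Wk] p1, (p1 ∧ p1) ⊢ p1
    [Ax] p1 ⊢ p1

Result: YES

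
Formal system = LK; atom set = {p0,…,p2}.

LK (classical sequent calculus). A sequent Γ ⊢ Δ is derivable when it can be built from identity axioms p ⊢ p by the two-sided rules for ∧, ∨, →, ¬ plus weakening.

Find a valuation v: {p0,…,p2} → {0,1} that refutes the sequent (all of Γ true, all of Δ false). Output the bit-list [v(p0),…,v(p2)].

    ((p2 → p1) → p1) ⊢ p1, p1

Search for a countermodel by truth-table:
  v=000: Γ:[((p2 → p1) → p1)=F] Δ:[p1=F, p1=F] refutes=False
  v=001: Γ:[((p2 → p1) → p1)=T] Δ:[p1=F, p1=F] refutes=True  ← countermodel

Result: [0, 0, 1]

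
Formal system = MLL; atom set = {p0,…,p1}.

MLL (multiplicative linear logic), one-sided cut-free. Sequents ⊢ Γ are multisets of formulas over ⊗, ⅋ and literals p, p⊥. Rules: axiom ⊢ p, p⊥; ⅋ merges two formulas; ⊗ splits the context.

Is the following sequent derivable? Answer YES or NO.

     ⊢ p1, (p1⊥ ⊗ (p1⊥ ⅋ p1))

Derivation (root first):
[⊗]  ⊢ p1, (p1⊥ ⊗ (p1⊥ ⅋ p1))
  [Ax]  ⊢ p1, p1⊥
  [⅋]  ⊢ (p1⊥ ⅋ p1)
    [Ax]  ⊢ p1, p1⊥

Result: YES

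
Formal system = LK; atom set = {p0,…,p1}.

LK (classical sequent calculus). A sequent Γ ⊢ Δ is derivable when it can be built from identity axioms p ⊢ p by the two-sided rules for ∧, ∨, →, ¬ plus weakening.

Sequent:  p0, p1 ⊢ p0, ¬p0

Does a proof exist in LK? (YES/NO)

Derivation trace:
[WL] p0, p1 ⊢ p0, ¬p0
  [WL] p0 ⊢ p0, ¬p0
    [¬R]  ⊢ p0, ¬p0
      [Ax] p0 ⊢ p0

Result: YES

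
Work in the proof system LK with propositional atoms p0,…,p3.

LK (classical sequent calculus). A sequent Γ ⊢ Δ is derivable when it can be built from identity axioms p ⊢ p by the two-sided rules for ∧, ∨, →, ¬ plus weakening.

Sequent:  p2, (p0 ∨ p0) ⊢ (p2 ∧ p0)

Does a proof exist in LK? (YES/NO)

Proof tree:
[∨L] p2, (p0 ∨ p0) ⊢ (p2 ∧ p0)
  [∧R] p2, p0 ⊢ (p2 ∧ p0)
    [Ax] p2 ⊢ p2
    [Ax] p0 ⊢ p0
  [∧R] p2, p0 ⊢ (p2 ∧ p0)
    [Ax] p2 ⊢ p2
    [Ax] p0 ⊢ p0

Result: YES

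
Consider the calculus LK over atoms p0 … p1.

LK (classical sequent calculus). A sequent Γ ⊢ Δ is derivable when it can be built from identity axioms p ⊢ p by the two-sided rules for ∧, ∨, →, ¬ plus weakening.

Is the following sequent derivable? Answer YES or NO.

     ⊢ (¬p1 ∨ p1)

Derivation (root first):
[∨R]  ⊢ (¬p1 ∨ p1)
  [¬R]  ⊢ p1, ¬p1
    [Ax] p1 ⊢ p1

Result: YES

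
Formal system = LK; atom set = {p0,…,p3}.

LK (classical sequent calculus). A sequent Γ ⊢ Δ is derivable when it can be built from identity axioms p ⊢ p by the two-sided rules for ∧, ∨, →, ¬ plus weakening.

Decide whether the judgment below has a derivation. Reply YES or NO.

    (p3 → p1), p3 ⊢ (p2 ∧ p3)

Enumerate valuations to refute Γ ⊢ Δ:
  v=0000: Γ:[(p3 → p1)=T, p3=F] Δ:[(p2 ∧ p3)=F] refutes=False
  v=0001: Γ:[(p3 → p1)=F, p3=T] Δ:[(p2 ∧ p3)=F] refutes=False
  v=0010: Γ:[(p3 → p1)=T, p3=F] Δ:[(p2 ∧ p3)=F] refutes=False
  v=0011: Γ:[(p3 → p1)=F, p3=T] Δ:[(p2 ∧ p3)=T] refutes=False
  v=0100: Γ:[(p3 → p1)=T, p3=F] Δ:[(p2 ∧ p3)=F] refutes=False
  v=0101: Γ:[(p3 → p1)=T, p3=T] Δ:[(p2 ∧ p3)=F] refutes=True  ← countermodel

Result: NO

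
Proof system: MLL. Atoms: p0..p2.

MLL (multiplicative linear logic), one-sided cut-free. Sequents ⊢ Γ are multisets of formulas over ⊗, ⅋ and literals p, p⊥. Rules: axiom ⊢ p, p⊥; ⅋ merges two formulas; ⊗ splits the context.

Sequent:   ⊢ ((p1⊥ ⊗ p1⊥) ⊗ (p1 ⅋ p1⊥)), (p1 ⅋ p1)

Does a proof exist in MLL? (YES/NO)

Derivation trace:
[⅋]  ⊢ ((p1⊥ ⊗ p1⊥) ⊗ (p1 ⅋ p1⊥)), (p1 ⅋ p1)
  [⊗]  ⊢ p1, p1, ((p1⊥ ⊗ p1⊥) ⊗ (p1 ⅋ p1⊥))
    [⊗]  ⊢ p1, p1, (p1⊥ ⊗ p1⊥)
      [Ax]  ⊢ p1, p1⊥
      [Ax]  ⊢ p1, p1⊥
    [⅋]  ⊢ (p1 ⅋ p1⊥)
      [Ax]  ⊢ p1, p1⊥

Result: YES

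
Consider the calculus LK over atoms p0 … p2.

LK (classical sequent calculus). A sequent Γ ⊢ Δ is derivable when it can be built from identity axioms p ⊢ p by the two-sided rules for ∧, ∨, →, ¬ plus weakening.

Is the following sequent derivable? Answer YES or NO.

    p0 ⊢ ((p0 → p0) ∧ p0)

Derivation trace:
[∧R] p0 ⊢ ((p0 → p0) ∧ p0)
  [→R]  ⊢ (p0 → p0)
    [Ax] p0 ⊢ p0
  [Ax] p0 ⊢ p0

Result: YES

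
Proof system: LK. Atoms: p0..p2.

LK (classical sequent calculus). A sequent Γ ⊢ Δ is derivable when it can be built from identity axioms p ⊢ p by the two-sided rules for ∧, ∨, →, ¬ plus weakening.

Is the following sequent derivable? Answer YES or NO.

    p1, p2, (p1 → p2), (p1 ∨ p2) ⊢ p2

Derivation (root first):
[∨L] p1, p2, (p1 → p2), (p1 ∨ p2) ⊢ p2
  [WL] p1, p2, (p1 → p2), p1 ⊢ p2
    [→L] p1, p2, (p1 → p2) ⊢ p2
      [WL] p1, p2 ⊢ p1
        [Ax] p1 ⊢ p1
      [Ax] p2 ⊢ p2
  [WR] p2 ⊢ p2, p2
    [Ax] p2 ⊢ p2

Result: YES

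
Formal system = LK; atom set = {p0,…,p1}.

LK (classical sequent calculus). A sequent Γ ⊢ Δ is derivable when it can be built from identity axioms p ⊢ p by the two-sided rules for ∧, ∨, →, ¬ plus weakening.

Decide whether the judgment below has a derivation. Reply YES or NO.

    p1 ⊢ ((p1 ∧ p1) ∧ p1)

Derivation trace:
[∧R] p1 ⊢ ((p1 ∧ p1) ∧ p1)
  [∧R] p1 ⊢ (p1 ∧ p1)
    [Ax] p1 ⊢ p1
    [Ax] p1 ⊢ p1
  [Ax] p1 ⊢ p1

Result: YES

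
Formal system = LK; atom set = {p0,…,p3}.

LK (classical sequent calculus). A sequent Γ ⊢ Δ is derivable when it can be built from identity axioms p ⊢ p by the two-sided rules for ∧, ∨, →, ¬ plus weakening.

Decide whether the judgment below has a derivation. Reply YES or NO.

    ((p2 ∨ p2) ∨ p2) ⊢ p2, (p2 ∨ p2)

Proof tree:
[∨L] ((p2 ∨ p2) ∨ p2) ⊢ p2, (p2 ∨ p2)
  [∨L] (p2 ∨ p2) ⊢ p2
    [Ax] p2 ⊢ p2
    [Ax] p2 ⊢ p2
  [∨R] p2 ⊢ (p2 ∨ p2)
    [WR] p2 ⊢ p2, p2
      [Ax] p2 ⊢ p2

Result: YES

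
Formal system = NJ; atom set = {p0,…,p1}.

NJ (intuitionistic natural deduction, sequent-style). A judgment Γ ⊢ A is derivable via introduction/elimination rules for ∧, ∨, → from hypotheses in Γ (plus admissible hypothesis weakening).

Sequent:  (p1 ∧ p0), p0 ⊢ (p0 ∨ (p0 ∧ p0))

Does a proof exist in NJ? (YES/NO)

Derivation trace:
[∨I₂] (p1 ∧ p0), p0 ⊢ (p0 ∨ (p0 ∧ p0))
  [∧I] (p1 ∧ p0), p0 ⊢ (p0 ∧ p0)
    [Wk] p0, (p1 ∧ p0) ⊢ p0
      [Ax] p0 ⊢ p0
    [Wk] p0, (p1 ∧ p0) ⊢ p0
      [Ax] p0 ⊢ p0

Result: YES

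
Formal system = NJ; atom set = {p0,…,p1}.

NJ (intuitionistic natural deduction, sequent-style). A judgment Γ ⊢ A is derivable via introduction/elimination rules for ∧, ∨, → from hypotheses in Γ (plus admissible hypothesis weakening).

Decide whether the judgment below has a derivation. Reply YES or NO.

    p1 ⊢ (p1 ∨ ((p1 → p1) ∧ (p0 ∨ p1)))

Proof tree:
[∨I₂] p1 ⊢ (p1 ∨ ((p1 → p1) ∧ (p0 ∨ p1)))
  [∧I] p1 ⊢ ((p1 → p1) ∧ (p0 ∨ p1))
    [→I]  ⊢ (p1 → p1)
      [Ax] p1 ⊢ p1
    [∨I₂] p1 ⊢ (p0 ∨ p1)
      [Ax] p1 ⊢ p1

Result: YES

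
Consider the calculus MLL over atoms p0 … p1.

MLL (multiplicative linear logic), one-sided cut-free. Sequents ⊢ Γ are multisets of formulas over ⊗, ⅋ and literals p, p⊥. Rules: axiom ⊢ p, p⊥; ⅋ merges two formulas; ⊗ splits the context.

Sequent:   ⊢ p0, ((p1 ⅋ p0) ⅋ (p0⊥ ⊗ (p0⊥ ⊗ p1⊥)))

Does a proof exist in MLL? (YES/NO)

Derivation trace:
[⅋]  ⊢ p0, ((p1 ⅋ p0) ⅋ (p0⊥ ⊗ (p0⊥ ⊗ p1⊥)))
  [⅋]  ⊢ p0, (p0⊥ ⊗ (p0⊥ ⊗ p1⊥)), (p1 ⅋ p0)
    [⊗]  ⊢ p0, p0, p1, (p0⊥ ⊗ (p0⊥ ⊗ p1⊥))
      [Ax]  ⊢ p0, p0⊥
      [⊗]  ⊢ p0, p1, (p0⊥ ⊗ p1⊥)
        [Ax]  ⊢ p0, p0⊥
        [Ax]  ⊢ p1, p1⊥

Result: YES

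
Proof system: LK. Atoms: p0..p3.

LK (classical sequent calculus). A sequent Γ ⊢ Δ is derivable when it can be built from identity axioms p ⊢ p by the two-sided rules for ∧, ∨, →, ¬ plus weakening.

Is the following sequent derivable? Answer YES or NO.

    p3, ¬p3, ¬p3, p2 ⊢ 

Derivation (root first):
[WL] p3, ¬p3, ¬p3, p2 ⊢ 
  [¬L] p3, ¬p3, ¬p3 ⊢ 
    [WR] p3, ¬p3 ⊢ p3
      [¬L] p3, ¬p3 ⊢ 
        [Ax] p3 ⊢ p3

Result: YES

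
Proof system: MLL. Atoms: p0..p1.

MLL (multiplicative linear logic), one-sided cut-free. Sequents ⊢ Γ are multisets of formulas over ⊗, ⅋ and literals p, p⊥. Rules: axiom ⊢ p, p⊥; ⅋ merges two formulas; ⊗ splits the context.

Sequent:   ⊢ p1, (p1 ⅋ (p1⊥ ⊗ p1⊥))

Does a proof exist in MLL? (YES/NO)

Derivation trace:
[⅋]  ⊢ p1, (p1 ⅋ (p1⊥ ⊗ p1⊥))
  [⊗]  ⊢ p1, p1, (p1⊥ ⊗ p1⊥)
    [Ax]  ⊢ p1, p1⊥
    [Ax]  ⊢ p1, p1⊥

Result: YES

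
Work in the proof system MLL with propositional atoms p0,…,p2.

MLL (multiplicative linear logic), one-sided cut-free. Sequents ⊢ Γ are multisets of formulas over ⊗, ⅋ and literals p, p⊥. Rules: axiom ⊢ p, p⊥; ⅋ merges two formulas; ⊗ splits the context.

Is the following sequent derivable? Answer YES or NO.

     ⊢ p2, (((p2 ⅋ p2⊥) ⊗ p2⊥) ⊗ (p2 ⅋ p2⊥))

Derivation trace:
[⊗]  ⊢ p2, (((p2 ⅋ p2⊥) ⊗ p2⊥) ⊗ (p2 ⅋ p2⊥))
  [⊗]  ⊢ p2, ((p2 ⅋ p2⊥) ⊗ p2⊥)
    [⅋]  ⊢ (p2 ⅋ p2⊥)
      [Ax]  ⊢ p2, p2⊥
    [Ax]  ⊢ p2, p2⊥
  [⅋]  ⊢ (p2 ⅋ p2⊥)
    [Ax]  ⊢ p2, p2⊥

Result: YES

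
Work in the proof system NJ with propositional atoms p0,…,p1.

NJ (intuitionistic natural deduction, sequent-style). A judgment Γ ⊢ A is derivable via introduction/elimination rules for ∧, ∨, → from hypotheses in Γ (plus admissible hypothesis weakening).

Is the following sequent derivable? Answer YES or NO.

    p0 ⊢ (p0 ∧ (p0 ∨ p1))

Proof tree:
[∧I] p0 ⊢ (p0 ∧ (p0 ∨ p1))
  [Ax] p0 ⊢ p0
  [∨I₁] p0 ⊢ (p0 ∨ p1)
    [Ax] p0 ⊢ p0

Result: YES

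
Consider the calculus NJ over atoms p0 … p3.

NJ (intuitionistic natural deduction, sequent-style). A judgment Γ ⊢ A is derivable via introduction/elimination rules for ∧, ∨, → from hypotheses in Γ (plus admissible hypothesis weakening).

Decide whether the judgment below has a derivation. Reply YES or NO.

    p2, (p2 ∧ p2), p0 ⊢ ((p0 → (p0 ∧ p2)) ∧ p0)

Derivation (root first):
[∧I] p2, (p2 ∧ p2), p0 ⊢ ((p0 → (p0 ∧ p2)) ∧ p0)
  [→I] p2, (p2 ∧ p2) ⊢ (p0 → (p0 ∧ p2))
    [Wk] p2, p0, (p2 ∧ p2) ⊢ (p0 ∧ p2)
      [∧I] p2, p0 ⊢ (p0 ∧ p2)
        [Ax] p0 ⊢ p0
        [Ax] p2 ⊢ p2
  [Ax] p0 ⊢ p0

Result: YES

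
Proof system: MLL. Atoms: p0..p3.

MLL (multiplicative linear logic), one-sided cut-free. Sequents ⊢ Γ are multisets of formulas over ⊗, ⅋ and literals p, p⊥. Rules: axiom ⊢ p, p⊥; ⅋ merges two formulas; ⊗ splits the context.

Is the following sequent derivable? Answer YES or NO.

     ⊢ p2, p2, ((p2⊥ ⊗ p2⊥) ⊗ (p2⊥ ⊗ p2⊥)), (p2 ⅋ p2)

Derivation (root first):
[⅋]  ⊢ p2, p2, ((p2⊥ ⊗ p2⊥) ⊗ (p2⊥ ⊗ p2⊥)), (p2 ⅋ p2)
  [⊗]  ⊢ p2, p2, p2, p2, ((p2⊥ ⊗ p2⊥) ⊗ (p2⊥ ⊗ p2⊥))
    [⊗]  ⊢ p2, p2, (p2⊥ ⊗ p2⊥)
      [Ax]  ⊢ p2, p2⊥
      [Ax]  ⊢ p2, p2⊥
    [⊗]  ⊢ p2, p2, (p2⊥ ⊗ p2⊥)
      [Ax]  ⊢ p2, p2⊥
      [Ax]  ⊢ p2, p2⊥

Result: YES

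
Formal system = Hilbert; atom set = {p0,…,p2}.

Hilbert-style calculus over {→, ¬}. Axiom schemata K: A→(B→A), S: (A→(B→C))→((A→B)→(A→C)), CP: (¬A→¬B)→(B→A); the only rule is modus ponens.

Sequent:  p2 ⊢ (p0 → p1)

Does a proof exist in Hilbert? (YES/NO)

Search for a countermodel by truth-table:
  v=000: Γ:[p2=F] Δ:[(p0 → p1)=T] refutes=False
  v=001: Γ:[p2=T] Δ:[(p0 → p1)=T] refutes=False
  v=010: Γ:[p2=F] Δ:[(p0 → p1)=T] refutes=False
  v=011: Γ:[p2=T] Δ:[(p0 → p1)=T] refutes=False
  v=100: Γ:[p2=F] Δ:[(p0 → p1)=F] refutes=False
  v=101: Γ:[p2=T] Δ:[(p0 → p1)=F] refutes=True  ← countermodel

Result: NO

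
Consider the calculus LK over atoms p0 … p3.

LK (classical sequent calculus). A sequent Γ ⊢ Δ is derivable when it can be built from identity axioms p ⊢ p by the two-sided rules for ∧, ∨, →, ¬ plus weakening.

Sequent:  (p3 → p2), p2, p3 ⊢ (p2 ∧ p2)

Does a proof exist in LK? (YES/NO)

Derivation (root first):
[∧R] (p3 → p2), p2, p3 ⊢ (p2 ∧ p2)
  [Ax] p2 ⊢ p2
  [→L] p3, (p3 → p2) ⊢ p2
    [Ax] p3 ⊢ p3
    [Ax] p2 ⊢ p2

Result: YES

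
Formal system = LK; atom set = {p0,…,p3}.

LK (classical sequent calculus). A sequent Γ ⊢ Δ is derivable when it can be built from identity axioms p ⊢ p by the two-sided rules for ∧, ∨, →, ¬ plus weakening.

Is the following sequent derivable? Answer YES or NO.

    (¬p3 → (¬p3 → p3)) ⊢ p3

Derivation (root first):
[→L] (¬p3 → (¬p3 → p3)) ⊢ p3
  [¬R]  ⊢ p3, ¬p3
    [Ax] p3 ⊢ p3
  [→L] (¬p3 → p3) ⊢ p3
    [¬R]  ⊢ p3, ¬p3
      [Ax] p3 ⊢ p3
    [Ax] p3 ⊢ p3

Result: YES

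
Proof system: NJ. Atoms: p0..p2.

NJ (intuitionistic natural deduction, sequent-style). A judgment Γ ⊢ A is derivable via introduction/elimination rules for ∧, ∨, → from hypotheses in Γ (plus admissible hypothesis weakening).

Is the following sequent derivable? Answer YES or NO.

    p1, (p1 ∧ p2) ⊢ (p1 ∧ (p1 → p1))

Derivation trace:
[∧I] p1, (p1 ∧ p2) ⊢ (p1 ∧ (p1 → p1))
  [Ax] p1 ⊢ p1
  [→I] (p1 ∧ p2) ⊢ (p1 → p1)
    [Wk] p1, (p1 ∧ p2) ⊢ p1
      [Ax] p1 ⊢ p1

Result: YES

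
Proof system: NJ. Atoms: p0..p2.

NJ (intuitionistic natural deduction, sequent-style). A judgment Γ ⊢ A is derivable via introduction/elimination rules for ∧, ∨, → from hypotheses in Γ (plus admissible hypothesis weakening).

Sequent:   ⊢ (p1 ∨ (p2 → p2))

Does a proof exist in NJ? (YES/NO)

Derivation trace:
[∨I₂]  ⊢ (p1 ∨ (p2 → p2))
  [→I]  ⊢ (p2 → p2)
    [Ax] p2 ⊢ p2

Result: YES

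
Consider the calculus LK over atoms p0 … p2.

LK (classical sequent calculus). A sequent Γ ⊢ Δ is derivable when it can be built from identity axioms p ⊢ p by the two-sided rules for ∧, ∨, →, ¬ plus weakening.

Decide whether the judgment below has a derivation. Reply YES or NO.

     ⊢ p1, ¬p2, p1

Search for a countermodel by truth-table:
  v=000: Γ:[] Δ:[p1=F, ¬p2=T, p1=F] refutes=False
  v=001: Γ:[] Δ:[p1=F, ¬p2=F, p1=F] refutes=True  ← countermodel

Result: NO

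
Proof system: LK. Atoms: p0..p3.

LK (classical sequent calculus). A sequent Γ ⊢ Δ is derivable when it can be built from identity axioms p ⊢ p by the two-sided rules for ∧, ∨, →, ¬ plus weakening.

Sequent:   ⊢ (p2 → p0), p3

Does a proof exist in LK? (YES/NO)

Enumerate valuations to refute Γ ⊢ Δ:
  v=0000: Γ:[] Δ:[(p2 → p0)=T, p3=F] refutes=False
  v=0001: Γ:[] Δ:[(p2 → p0)=T, p3=T] refutes=False
  v=0010: Γ:[] Δ:[(p2 → p0)=F, p3=F] refutes=True  ← countermodel

Result: NO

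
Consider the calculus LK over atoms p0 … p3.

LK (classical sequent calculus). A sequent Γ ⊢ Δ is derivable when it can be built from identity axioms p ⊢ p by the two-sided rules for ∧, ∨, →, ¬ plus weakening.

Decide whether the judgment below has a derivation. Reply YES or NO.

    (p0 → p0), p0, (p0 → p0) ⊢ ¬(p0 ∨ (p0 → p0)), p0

Proof tree:
[→L] (p0 → p0), p0, (p0 → p0) ⊢ ¬(p0 ∨ (p0 → p0)), p0
  [→L] p0, (p0 → p0) ⊢ p0
    [Ax] p0 ⊢ p0
    [Ax] p0 ⊢ p0
  [¬R] p0 ⊢ p0, ¬(p0 ∨ (p0 → p0))
    [∨L] p0, (p0 ∨ (p0 → p0)) ⊢ p0
      [Ax] p0 ⊢ p0
      [→L] p0, (p0 → p0) ⊢ p0
        [Ax] p0 ⊢ p0
        [Ax] p0 ⊢ p0

Result: YES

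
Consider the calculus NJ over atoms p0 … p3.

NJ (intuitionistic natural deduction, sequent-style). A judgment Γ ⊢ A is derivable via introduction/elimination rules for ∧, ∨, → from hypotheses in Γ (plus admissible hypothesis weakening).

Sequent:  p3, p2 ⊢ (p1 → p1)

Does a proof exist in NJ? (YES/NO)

Derivation (root first):
[Wk] p3, p2 ⊢ (p1 → p1)
  [→I] p3 ⊢ (p1 → p1)
    [Wk] p1, p3 ⊢ p1
      [Ax] p1 ⊢ p1

Result: YES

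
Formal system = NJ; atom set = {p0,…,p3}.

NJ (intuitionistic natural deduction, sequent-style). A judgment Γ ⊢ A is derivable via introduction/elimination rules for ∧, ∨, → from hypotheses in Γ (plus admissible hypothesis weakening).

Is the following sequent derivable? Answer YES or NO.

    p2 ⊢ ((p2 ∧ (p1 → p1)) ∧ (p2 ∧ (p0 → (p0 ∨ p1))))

Proof tree:
[∧I] p2 ⊢ ((p2 ∧ (p1 → p1)) ∧ (p2 ∧ (p0 → (p0 ∨ p1))))
  [∧I] p2 ⊢ (p2 ∧ (p1 → p1))
    [Ax] p2 ⊢ p2
    [→I]  ⊢ (p1 → p1)
      [Ax] p1 ⊢ p1
  [∧I] p2 ⊢ (p2 ∧ (p0 → (p0 ∨ p1)))
    [Ax] p2 ⊢ p2
    [→I]  ⊢ (p0 → (p0 ∨ p1))
      [∨I₁] p0 ⊢ (p0 ∨ p1)
        [Ax] p0 ⊢ p0

Result: YES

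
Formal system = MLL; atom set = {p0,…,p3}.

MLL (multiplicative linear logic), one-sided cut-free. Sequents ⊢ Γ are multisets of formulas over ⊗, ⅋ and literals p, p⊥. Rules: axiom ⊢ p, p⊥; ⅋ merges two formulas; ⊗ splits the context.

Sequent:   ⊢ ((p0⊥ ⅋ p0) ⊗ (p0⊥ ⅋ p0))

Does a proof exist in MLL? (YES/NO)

Proof tree:
[⊗]  ⊢ ((p0⊥ ⅋ p0) ⊗ (p0⊥ ⅋ p0))
  [⅋]  ⊢ (p0⊥ ⅋ p0)
    [Ax]  ⊢ p0, p0⊥
  [⅋]  ⊢ (p0⊥ ⅋ p0)
    [Ax]  ⊢ p0, p0⊥

Result: YES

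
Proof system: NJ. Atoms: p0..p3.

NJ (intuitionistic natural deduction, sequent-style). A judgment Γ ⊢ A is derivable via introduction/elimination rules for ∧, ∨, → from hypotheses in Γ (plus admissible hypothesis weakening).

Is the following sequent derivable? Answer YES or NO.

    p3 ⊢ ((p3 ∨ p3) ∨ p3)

Proof tree:
[∨I₁] p3 ⊢ ((p3 ∨ p3) ∨ p3)
  [∨I₂] p3 ⊢ (p3 ∨ p3)
    [Ax] p3 ⊢ p3

Result: YES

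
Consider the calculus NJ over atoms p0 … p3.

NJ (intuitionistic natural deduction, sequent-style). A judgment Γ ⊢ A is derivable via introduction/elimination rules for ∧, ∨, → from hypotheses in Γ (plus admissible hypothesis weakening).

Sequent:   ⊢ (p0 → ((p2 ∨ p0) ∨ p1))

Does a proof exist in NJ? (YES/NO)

Derivation trace:
[→I]  ⊢ (p0 → ((p2 ∨ p0) ∨ p1))
  [∨I₁] p0 ⊢ ((p2 ∨ p0) ∨ p1)
    [∨I₂] p0 ⊢ (p2 ∨ p0)
      [Ax] p0 ⊢ p0

Result: YES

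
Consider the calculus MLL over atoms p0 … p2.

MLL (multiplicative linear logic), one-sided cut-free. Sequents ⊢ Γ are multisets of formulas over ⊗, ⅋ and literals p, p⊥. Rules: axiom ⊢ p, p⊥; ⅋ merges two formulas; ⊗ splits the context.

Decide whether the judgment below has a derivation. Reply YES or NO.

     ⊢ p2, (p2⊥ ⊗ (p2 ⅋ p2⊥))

Proof tree:
[⊗]  ⊢ p2, (p2⊥ ⊗ (p2 ⅋ p2⊥))
  [Ax]  ⊢ p2, p2⊥
  [⅋]  ⊢ (p2 ⅋ p2⊥)
    [Ax]  ⊢ p2, p2⊥

Result: YES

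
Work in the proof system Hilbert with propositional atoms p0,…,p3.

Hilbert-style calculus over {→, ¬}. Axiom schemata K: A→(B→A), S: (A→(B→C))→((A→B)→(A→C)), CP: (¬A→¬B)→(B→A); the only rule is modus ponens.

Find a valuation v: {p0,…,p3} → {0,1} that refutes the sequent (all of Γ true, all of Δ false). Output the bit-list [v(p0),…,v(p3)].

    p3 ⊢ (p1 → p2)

Enumerate valuations to refute Γ ⊢ Δ:
  v=0000: Γ:[p3=F] Δ:[(p1 → p2)=T] refutes=False
  v=0001: Γ:[p3=T] Δ:[(p1 → p2)=T] refutes=False
  v=0010: Γ:[p3=F] Δ:[(p1 → p2)=T] refutes=False
  v=0011: Γ:[p3=T] Δ:[(p1 → p2)=T] refutes=False
  v=0100: Γ:[p3=F] Δ:[(p1 → p2)=F] refutes=False
  v=0101: Γ:[p3=T] Δ:[(p1 → p2)=F] refutes=True  ← countermodel

Result: [0, 1, 0, 1]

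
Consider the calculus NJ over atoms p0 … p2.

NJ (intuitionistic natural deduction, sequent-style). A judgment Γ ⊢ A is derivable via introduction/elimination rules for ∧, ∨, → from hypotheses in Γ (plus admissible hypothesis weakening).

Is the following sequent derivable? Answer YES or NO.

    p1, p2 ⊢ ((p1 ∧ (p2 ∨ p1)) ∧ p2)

Derivation (root first):
[∧I] p1, p2 ⊢ ((p1 ∧ (p2 ∨ p1)) ∧ p2)
  [∧I] p1 ⊢ (p1 ∧ (p2 ∨ p1))
    [Wk] p1, p1 ⊢ p1
      [Ax] p1 ⊢ p1
    [∨I₂] p1, p1 ⊢ (p2 ∨ p1)
      [Wk] p1, p1 ⊢ p1
        [Ax] p1 ⊢ p1
  [Ax] p2 ⊢ p2

Result: YES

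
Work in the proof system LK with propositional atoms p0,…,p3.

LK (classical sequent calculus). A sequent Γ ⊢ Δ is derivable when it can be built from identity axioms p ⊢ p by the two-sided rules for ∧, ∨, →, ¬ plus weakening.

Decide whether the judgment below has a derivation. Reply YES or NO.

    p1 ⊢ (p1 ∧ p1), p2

Derivation trace:
[WR] p1 ⊢ (p1 ∧ p1), p2
  [∧R] p1 ⊢ (p1 ∧ p1)
    [Ax] p1 ⊢ p1
    [Ax] p1 ⊢ p1

Result: YES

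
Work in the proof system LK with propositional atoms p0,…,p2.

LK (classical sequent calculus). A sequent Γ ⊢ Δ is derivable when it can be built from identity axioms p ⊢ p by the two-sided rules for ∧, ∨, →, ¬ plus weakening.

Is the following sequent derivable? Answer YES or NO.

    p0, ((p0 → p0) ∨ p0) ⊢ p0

Derivation (root first):
[∨L] p0, ((p0 → p0) ∨ p0) ⊢ p0
  [→L] p0, (p0 → p0) ⊢ p0
    [Ax] p0 ⊢ p0
    [Ax] p0 ⊢ p0
  [Ax] p0 ⊢ p0

Result: YES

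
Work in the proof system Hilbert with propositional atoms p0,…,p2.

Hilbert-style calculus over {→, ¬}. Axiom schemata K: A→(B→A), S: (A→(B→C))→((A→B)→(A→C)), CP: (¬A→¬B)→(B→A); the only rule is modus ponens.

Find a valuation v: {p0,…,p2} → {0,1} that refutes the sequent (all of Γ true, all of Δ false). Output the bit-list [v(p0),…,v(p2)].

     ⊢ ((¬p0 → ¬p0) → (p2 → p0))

Search for a countermodel by truth-table:
  v=000: Γ:[] Δ:[((¬p0 → ¬p0) → (p2 → p0))=T] refutes=False
  v=001: Γ:[] Δ:[((¬p0 → ¬p0) → (p2 → p0))=F] refutes=True  ← countermodel

Result: [0, 0, 1]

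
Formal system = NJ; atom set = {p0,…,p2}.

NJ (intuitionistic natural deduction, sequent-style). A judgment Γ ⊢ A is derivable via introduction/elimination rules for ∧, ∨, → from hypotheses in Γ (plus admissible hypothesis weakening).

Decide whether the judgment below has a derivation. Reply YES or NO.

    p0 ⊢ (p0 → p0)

Derivation trace:
[Wk] p0 ⊢ (p0 → p0)
  [→I]  ⊢ (p0 → p0)
    [Ax] p0 ⊢ p0

Result: YES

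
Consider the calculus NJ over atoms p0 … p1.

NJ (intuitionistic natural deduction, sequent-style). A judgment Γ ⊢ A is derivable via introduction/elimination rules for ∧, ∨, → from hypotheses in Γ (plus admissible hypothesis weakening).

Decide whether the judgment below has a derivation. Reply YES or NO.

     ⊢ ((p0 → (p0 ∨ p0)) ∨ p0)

Proof tree:
[∨I₁]  ⊢ ((p0 → (p0 ∨ p0)) ∨ p0)
  [→I]  ⊢ (p0 → (p0 ∨ p0))
    [∨I₁] p0 ⊢ (p0 ∨ p0)
      [Ax] p0 ⊢ p0

Result: YES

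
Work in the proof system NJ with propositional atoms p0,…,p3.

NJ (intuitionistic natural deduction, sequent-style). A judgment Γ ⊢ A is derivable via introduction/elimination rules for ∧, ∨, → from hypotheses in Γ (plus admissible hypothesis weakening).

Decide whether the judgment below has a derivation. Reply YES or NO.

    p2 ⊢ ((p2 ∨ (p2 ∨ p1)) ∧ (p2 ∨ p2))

Derivation trace:
[∧I] p2 ⊢ ((p2 ∨ (p2 ∨ p1)) ∧ (p2 ∨ p2))
  [∨I₂] p2 ⊢ (p2 ∨ (p2 ∨ p1))
    [∨I₁] p2 ⊢ (p2 ∨ p1)
      [Ax] p2 ⊢ p2
  [∨I₁] p2 ⊢ (p2 ∨ p2)
    [Ax] p2 ⊢ p2

Result: YES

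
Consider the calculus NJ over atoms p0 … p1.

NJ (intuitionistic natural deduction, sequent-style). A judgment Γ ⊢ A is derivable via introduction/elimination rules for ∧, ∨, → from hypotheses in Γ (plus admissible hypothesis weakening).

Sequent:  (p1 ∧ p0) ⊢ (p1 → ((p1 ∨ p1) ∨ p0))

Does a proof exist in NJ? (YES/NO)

Proof tree:
[Wk] (p1 ∧ p0) ⊢ (p1 → ((p1 ∨ p1) ∨ p0))
  [→I]  ⊢ (p1 → ((p1 ∨ p1) ∨ p0))
    [∨I₁] p1 ⊢ ((p1 ∨ p1) ∨ p0)
      [∨I₁] p1 ⊢ (p1 ∨ p1)
        [Ax] p1 ⊢ p1

Result: YES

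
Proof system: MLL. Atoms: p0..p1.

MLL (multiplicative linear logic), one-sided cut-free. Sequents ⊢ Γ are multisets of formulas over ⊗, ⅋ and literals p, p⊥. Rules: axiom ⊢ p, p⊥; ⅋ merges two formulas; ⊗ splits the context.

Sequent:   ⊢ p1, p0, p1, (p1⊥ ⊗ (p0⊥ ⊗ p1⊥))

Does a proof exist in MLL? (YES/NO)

Derivation trace:
[⊗]  ⊢ p1, p0, p1, (p1⊥ ⊗ (p0⊥ ⊗ p1⊥))
  [Ax]  ⊢ p1, p1⊥
  [⊗]  ⊢ p0, p1, (p0⊥ ⊗ p1⊥)
    [Ax]  ⊢ p0, p0⊥
    [Ax]  ⊢ p1, p1⊥

Result: YES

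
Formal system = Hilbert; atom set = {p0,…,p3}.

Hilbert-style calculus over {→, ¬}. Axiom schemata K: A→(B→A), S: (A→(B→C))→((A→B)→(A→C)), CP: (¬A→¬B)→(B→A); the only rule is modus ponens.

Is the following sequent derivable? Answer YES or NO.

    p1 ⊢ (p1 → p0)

Truth-table refutation:
  v=0000: Γ:[p1=F] Δ:[(p1 → p0)=T] refutes=False
  v=0001: Γ:[p1=F] Δ:[(p1 → p0)=T] refutes=False
  v=0010: Γ:[p1=F] Δ:[(p1 → p0)=T] refutes=False
  v=0011: Γ:[p1=F] Δ:[(p1 → p0)=T] refutes=False
  v=0100: Γ:[p1=T] Δ:[(p1 → p0)=F] refutes=True  ← countermodel

Result: NO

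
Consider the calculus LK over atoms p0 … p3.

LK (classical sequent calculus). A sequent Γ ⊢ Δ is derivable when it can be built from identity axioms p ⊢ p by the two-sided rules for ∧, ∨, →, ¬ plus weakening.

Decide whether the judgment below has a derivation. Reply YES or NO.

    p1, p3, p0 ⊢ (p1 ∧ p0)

Derivation trace:
[∧R] p1, p3, p0 ⊢ (p1 ∧ p0)
  [Ax] p1 ⊢ p1
  [WL] p0, p3 ⊢ p0
    [Ax] p0 ⊢ p0

Result: YES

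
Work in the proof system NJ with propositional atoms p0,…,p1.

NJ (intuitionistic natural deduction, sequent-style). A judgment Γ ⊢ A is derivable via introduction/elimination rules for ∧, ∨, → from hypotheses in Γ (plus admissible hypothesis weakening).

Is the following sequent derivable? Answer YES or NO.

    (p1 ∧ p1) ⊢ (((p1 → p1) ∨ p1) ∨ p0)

Proof tree:
[∨I₁] (p1 ∧ p1) ⊢ (((p1 → p1) ∨ p1) ∨ p0)
  [∨I₁] (p1 ∧ p1) ⊢ ((p1 → p1) ∨ p1)
    [→I] (p1 ∧ p1) ⊢ (p1 → p1)
      [Wk] p1, (p1 ∧ p1) ⊢ p1
        [Ax] p1 ⊢ p1

Result: YES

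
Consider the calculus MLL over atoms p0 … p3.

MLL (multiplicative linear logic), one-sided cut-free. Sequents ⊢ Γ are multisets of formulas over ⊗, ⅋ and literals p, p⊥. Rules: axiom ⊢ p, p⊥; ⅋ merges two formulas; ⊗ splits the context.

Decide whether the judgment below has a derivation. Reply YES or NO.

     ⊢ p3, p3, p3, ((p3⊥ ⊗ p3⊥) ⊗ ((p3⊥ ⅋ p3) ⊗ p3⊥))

Derivation (root first):
[⊗]  ⊢ p3, p3, p3, ((p3⊥ ⊗ p3⊥) ⊗ ((p3⊥ ⅋ p3) ⊗ p3⊥))
  [⊗]  ⊢ p3, p3, (p3⊥ ⊗ p3⊥)
    [Ax]  ⊢ p3, p3⊥
    [Ax]  ⊢ p3, p3⊥
  [⊗]  ⊢ p3, ((p3⊥ ⅋ p3) ⊗ p3⊥)
    [⅋]  ⊢ (p3⊥ ⅋ p3)
      [Ax]  ⊢ p3, p3⊥
    [Ax]  ⊢ p3, p3⊥

Result: YES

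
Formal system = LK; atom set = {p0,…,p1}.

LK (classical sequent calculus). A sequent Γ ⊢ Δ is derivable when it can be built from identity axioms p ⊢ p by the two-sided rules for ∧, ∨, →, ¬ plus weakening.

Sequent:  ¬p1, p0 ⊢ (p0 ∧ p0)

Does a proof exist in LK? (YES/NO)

Proof tree:
[∧R] ¬p1, p0 ⊢ (p0 ∧ p0)
  [Ax] p0 ⊢ p0
  [¬L] p0, ¬p1 ⊢ p0
    [WR] p0 ⊢ p0, p1
      [Ax] p0 ⊢ p0

Result: YES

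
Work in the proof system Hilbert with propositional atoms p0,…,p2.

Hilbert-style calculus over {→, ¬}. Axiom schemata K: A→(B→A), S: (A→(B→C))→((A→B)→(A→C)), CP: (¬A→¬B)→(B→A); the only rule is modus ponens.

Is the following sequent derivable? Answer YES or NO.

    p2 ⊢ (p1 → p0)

Search for a countermodel by truth-table:
  v=000: Γ:[p2=F] Δ:[(p1 → p0)=T] refutes=False
  v=001: Γ:[p2=T] Δ:[(p1 → p0)=T] refutes=False
  v=010: Γ:[p2=F] Δ:[(p1 → p0)=F] refutes=False
  v=011: Γ:[p2=T] Δ:[(p1 → p0)=F] refutes=True  ← countermodel

Result: NO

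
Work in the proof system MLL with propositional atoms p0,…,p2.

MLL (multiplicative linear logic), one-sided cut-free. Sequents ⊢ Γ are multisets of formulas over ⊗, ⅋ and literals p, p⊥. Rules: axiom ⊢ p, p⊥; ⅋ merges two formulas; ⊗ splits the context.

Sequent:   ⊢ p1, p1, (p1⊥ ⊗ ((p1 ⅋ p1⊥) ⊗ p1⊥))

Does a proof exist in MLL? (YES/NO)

Derivation trace:
[⊗]  ⊢ p1, p1, (p1⊥ ⊗ ((p1 ⅋ p1⊥) ⊗ p1⊥))
  [Ax]  ⊢ p1, p1⊥
  [⊗]  ⊢ p1, ((p1 ⅋ p1⊥) ⊗ p1⊥)
    [⅋]  ⊢ (p1 ⅋ p1⊥)
      [Ax]  ⊢ p1, p1⊥
    [Ax]  ⊢ p1, p1⊥

Result: YES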